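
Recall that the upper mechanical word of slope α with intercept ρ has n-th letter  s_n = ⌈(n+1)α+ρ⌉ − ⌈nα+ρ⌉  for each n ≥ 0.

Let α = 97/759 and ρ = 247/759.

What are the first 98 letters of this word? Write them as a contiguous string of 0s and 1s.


00000100000001000000100000001000000010000000100000001000000010000001000000010000000100000001000000

n=0: ⌈(1·97+247)/759⌉ − ⌈(0·97+247)/759⌉ = ⌈344/759⌉ − ⌈247/759⌉ = 1 − 1 = 0
n=1: ⌈(2·97+247)/759⌉ − ⌈(1·97+247)/759⌉ = ⌈441/759⌉ − ⌈344/759⌉ = 1 − 1 = 0
n=2: ⌈(3·97+247)/759⌉ − ⌈(2·97+247)/759⌉ = ⌈538/759⌉ − ⌈441/759⌉ = 1 − 1 = 0
n=3: ⌈(4·97+247)/759⌉ − ⌈(3·97+247)/759⌉ = ⌈635/759⌉ − ⌈538/759⌉ = 1 − 1 = 0
n=4: ⌈(5·97+247)/759⌉ − ⌈(4·97+247)/759⌉ = ⌈732/759⌉ − ⌈635/759⌉ = 1 − 1 = 0
n=5: ⌈(6·97+247)/759⌉ − ⌈(5·97+247)/759⌉ = ⌈829/759⌉ − ⌈732/759⌉ = 2 − 1 = 1
n=6: ⌈(7·97+247)/759⌉ − ⌈(6·97+247)/759⌉ = ⌈926/759⌉ − ⌈829/759⌉ = 2 − 2 = 0
n=7: ⌈(8·97+247)/759⌉ − ⌈(7·97+247)/759⌉ = ⌈1023/759⌉ − ⌈926/759⌉ = 2 − 2 = 0
n=8: ⌈(9·97+247)/759⌉ − ⌈(8·97+247)/759⌉ = ⌈1120/759⌉ − ⌈1023/759⌉ = 2 − 2 = 0
n=9: ⌈(10·97+247)/759⌉ − ⌈(9·97+247)/759⌉ = ⌈1217/759⌉ − ⌈1120/759⌉ = 2 − 2 = 0
n=10: ⌈(11·97+247)/759⌉ − ⌈(10·97+247)/759⌉ = ⌈1314/759⌉ − ⌈1217/759⌉ = 2 − 2 = 0
n=11: ⌈(12·97+247)/759⌉ − ⌈(11·97+247)/759⌉ = ⌈1411/759⌉ − ⌈1314/759⌉ = 2 − 2 = 0
n=12: ⌈(13·97+247)/759⌉ − ⌈(12·97+247)/759⌉ = ⌈1508/759⌉ − ⌈1411/759⌉ = 2 − 2 = 0
n=13: ⌈(14·97+247)/759⌉ − ⌈(13·97+247)/759⌉ = ⌈1605/759⌉ − ⌈1508/759⌉ = 3 − 2 = 1
n=14: ⌈(15·97+247)/759⌉ − ⌈(14·97+247)/759⌉ = ⌈1702/759⌉ − ⌈1605/759⌉ = 3 − 3 = 0
n=15: ⌈(16·97+247)/759⌉ − ⌈(15·97+247)/759⌉ = ⌈1799/759⌉ − ⌈1702/759⌉ = 3 − 3 = 0
n=16: ⌈(17·97+247)/759⌉ − ⌈(16·97+247)/759⌉ = ⌈1896/759⌉ − ⌈1799/759⌉ = 3 − 3 = 0
n=17: ⌈(18·97+247)/759⌉ − ⌈(17·97+247)/759⌉ = ⌈1993/759⌉ − ⌈1896/759⌉ = 3 − 3 = 0
n=18: ⌈(19·97+247)/759⌉ − ⌈(18·97+247)/759⌉ = ⌈2090/759⌉ − ⌈1993/759⌉ = 3 − 3 = 0
n=19: ⌈(20·97+247)/759⌉ − ⌈(19·97+247)/759⌉ = ⌈2187/759⌉ − ⌈2090/759⌉ = 3 − 3 = 0
n=20: ⌈(21·97+247)/759⌉ − ⌈(20·97+247)/759⌉ = ⌈2284/759⌉ − ⌈2187/759⌉ = 4 − 3 = 1
n=21: ⌈(22·97+247)/759⌉ − ⌈(21·97+247)/759⌉ = ⌈2381/759⌉ − ⌈2284/759⌉ = 4 − 4 = 0
n=22: ⌈(23·97+247)/759⌉ − ⌈(22·97+247)/759⌉ = ⌈2478/759⌉ − ⌈2381/759⌉ = 4 − 4 = 0
n=23: ⌈(24·97+247)/759⌉ − ⌈(23·97+247)/759⌉ = ⌈2575/759⌉ − ⌈2478/759⌉ = 4 − 4 = 0
n=24: ⌈(25·97+247)/759⌉ − ⌈(24·97+247)/759⌉ = ⌈2672/759⌉ − ⌈2575/759⌉ = 4 − 4 = 0
n=25: ⌈(26·97+247)/759⌉ − ⌈(25·97+247)/759⌉ = ⌈2769/759⌉ − ⌈2672/759⌉ = 4 − 4 = 0
n=26: ⌈(27·97+247)/759⌉ − ⌈(26·97+247)/759⌉ = ⌈2866/759⌉ − ⌈2769/759⌉ = 4 − 4 = 0
n=27: ⌈(28·97+247)/759⌉ − ⌈(27·97+247)/759⌉ = ⌈2963/759⌉ − ⌈2866/759⌉ = 4 − 4 = 0
n=28: ⌈(29·97+247)/759⌉ − ⌈(28·97+247)/759⌉ = ⌈3060/759⌉ − ⌈2963/759⌉ = 5 − 4 = 1
n=29: ⌈(30·97+247)/759⌉ − ⌈(29·97+247)/759⌉ = ⌈3157/759⌉ − ⌈3060/759⌉ = 5 − 5 = 0
n=30: ⌈(31·97+247)/759⌉ − ⌈(30·97+247)/759⌉ = ⌈3254/759⌉ − ⌈3157/759⌉ = 5 − 5 = 0
n=31: ⌈(32·97+247)/759⌉ − ⌈(31·97+247)/759⌉ = ⌈3351/759⌉ − ⌈3254/759⌉ = 5 − 5 = 0
n=32: ⌈(33·97+247)/759⌉ − ⌈(32·97+247)/759⌉ = ⌈3448/759⌉ − ⌈3351/759⌉ = 5 − 5 = 0
n=33: ⌈(34·97+247)/759⌉ − ⌈(33·97+247)/759⌉ = ⌈3545/759⌉ − ⌈3448/759⌉ = 5 − 5 = 0
n=34: ⌈(35·97+247)/759⌉ − ⌈(34·97+247)/759⌉ = ⌈3642/759⌉ − ⌈3545/759⌉ = 5 − 5 = 0
n=35: ⌈(36·97+247)/759⌉ − ⌈(35·97+247)/759⌉ = ⌈3739/759⌉ − ⌈3642/759⌉ = 5 − 5 = 0
n=36: ⌈(37·97+247)/759⌉ − ⌈(36·97+247)/759⌉ = ⌈3836/759⌉ − ⌈3739/759⌉ = 6 − 5 = 1
n=37: ⌈(38·97+247)/759⌉ − ⌈(37·97+247)/759⌉ = ⌈3933/759⌉ − ⌈3836/759⌉ = 6 − 6 = 0
n=38: ⌈(39·97+247)/759⌉ − ⌈(38·97+247)/759⌉ = ⌈4030/759⌉ − ⌈3933/759⌉ = 6 − 6 = 0
n=39: ⌈(40·97+247)/759⌉ − ⌈(39·97+247)/759⌉ = ⌈4127/759⌉ − ⌈4030/759⌉ = 6 − 6 = 0
n=40: ⌈(41·97+247)/759⌉ − ⌈(40·97+247)/759⌉ = ⌈4224/759⌉ − ⌈4127/759⌉ = 6 − 6 = 0
n=41: ⌈(42·97+247)/759⌉ − ⌈(41·97+247)/759⌉ = ⌈4321/759⌉ − ⌈4224/759⌉ = 6 − 6 = 0
n=42: ⌈(43·97+247)/759⌉ − ⌈(42·97+247)/759⌉ = ⌈4418/759⌉ − ⌈4321/759⌉ = 6 − 6 = 0
n=43: ⌈(44·97+247)/759⌉ − ⌈(43·97+247)/759⌉ = ⌈4515/759⌉ − ⌈4418/759⌉ = 6 − 6 = 0
n=44: ⌈(45·97+247)/759⌉ − ⌈(44·97+247)/759⌉ = ⌈4612/759⌉ − ⌈4515/759⌉ = 7 − 6 = 1
n=45: ⌈(46·97+247)/759⌉ − ⌈(45·97+247)/759⌉ = ⌈4709/759⌉ − ⌈4612/759⌉ = 7 − 7 = 0
n=46: ⌈(47·97+247)/759⌉ − ⌈(46·97+247)/759⌉ = ⌈4806/759⌉ − ⌈4709/759⌉ = 7 − 7 = 0
n=47: ⌈(48·97+247)/759⌉ − ⌈(47·97+247)/759⌉ = ⌈4903/759⌉ − ⌈4806/759⌉ = 7 − 7 = 0
n=48: ⌈(49·97+247)/759⌉ − ⌈(48·97+247)/759⌉ = ⌈5000/759⌉ − ⌈4903/759⌉ = 7 − 7 = 0
n=49: ⌈(50·97+247)/759⌉ − ⌈(49·97+247)/759⌉ = ⌈5097/759⌉ − ⌈5000/759⌉ = 7 − 7 = 0
n=50: ⌈(51·97+247)/759⌉ − ⌈(50·97+247)/759⌉ = ⌈5194/759⌉ − ⌈5097/759⌉ = 7 − 7 = 0
n=51: ⌈(52·97+247)/759⌉ − ⌈(51·97+247)/759⌉ = ⌈5291/759⌉ − ⌈5194/759⌉ = 7 − 7 = 0
n=52: ⌈(53·97+247)/759⌉ − ⌈(52·97+247)/759⌉ = ⌈5388/759⌉ − ⌈5291/759⌉ = 8 − 7 = 1
n=53: ⌈(54·97+247)/759⌉ − ⌈(53·97+247)/759⌉ = ⌈5485/759⌉ − ⌈5388/759⌉ = 8 − 8 = 0
n=54: ⌈(55·97+247)/759⌉ − ⌈(54·97+247)/759⌉ = ⌈5582/759⌉ − ⌈5485/759⌉ = 8 − 8 = 0
n=55: ⌈(56·97+247)/759⌉ − ⌈(55·97+247)/759⌉ = ⌈5679/759⌉ − ⌈5582/759⌉ = 8 − 8 = 0
n=56: ⌈(57·97+247)/759⌉ − ⌈(56·97+247)/759⌉ = ⌈5776/759⌉ − ⌈5679/759⌉ = 8 − 8 = 0
n=57: ⌈(58·97+247)/759⌉ − ⌈(57·97+247)/759⌉ = ⌈5873/759⌉ − ⌈5776/759⌉ = 8 − 8 = 0
n=58: ⌈(59·97+247)/759⌉ − ⌈(58·97+247)/759⌉ = ⌈5970/759⌉ − ⌈5873/759⌉ = 8 − 8 = 0
n=59: ⌈(60·97+247)/759⌉ − ⌈(59·97+247)/759⌉ = ⌈6067/759⌉ − ⌈5970/759⌉ = 8 − 8 = 0
n=60: ⌈(61·97+247)/759⌉ − ⌈(60·97+247)/759⌉ = ⌈6164/759⌉ − ⌈6067/759⌉ = 9 − 8 = 1
n=61: ⌈(62·97+247)/759⌉ − ⌈(61·97+247)/759⌉ = ⌈6261/759⌉ − ⌈6164/759⌉ = 9 − 9 = 0
n=62: ⌈(63·97+247)/759⌉ − ⌈(62·97+247)/759⌉ = ⌈6358/759⌉ − ⌈6261/759⌉ = 9 − 9 = 0
n=63: ⌈(64·97+247)/759⌉ − ⌈(63·97+247)/759⌉ = ⌈6455/759⌉ − ⌈6358/759⌉ = 9 − 9 = 0
n=64: ⌈(65·97+247)/759⌉ − ⌈(64·97+247)/759⌉ = ⌈6552/759⌉ − ⌈6455/759⌉ = 9 − 9 = 0
n=65: ⌈(66·97+247)/759⌉ − ⌈(65·97+247)/759⌉ = ⌈6649/759⌉ − ⌈6552/759⌉ = 9 − 9 = 0
n=66: ⌈(67·97+247)/759⌉ − ⌈(66·97+247)/759⌉ = ⌈6746/759⌉ − ⌈6649/759⌉ = 9 − 9 = 0
n=67: ⌈(68·97+247)/759⌉ − ⌈(67·97+247)/759⌉ = ⌈6843/759⌉ − ⌈6746/759⌉ = 10 − 9 = 1
n=68: ⌈(69·97+247)/759⌉ − ⌈(68·97+247)/759⌉ = ⌈6940/759⌉ − ⌈6843/759⌉ = 10 − 10 = 0
n=69: ⌈(70·97+247)/759⌉ − ⌈(69·97+247)/759⌉ = ⌈7037/759⌉ − ⌈6940/759⌉ = 10 − 10 = 0
n=70: ⌈(71·97+247)/759⌉ − ⌈(70·97+247)/759⌉ = ⌈7134/759⌉ − ⌈7037/759⌉ = 10 − 10 = 0
n=71: ⌈(72·97+247)/759⌉ − ⌈(71·97+247)/759⌉ = ⌈7231/759⌉ − ⌈7134/759⌉ = 10 − 10 = 0
n=72: ⌈(73·97+247)/759⌉ − ⌈(72·97+247)/759⌉ = ⌈7328/759⌉ − ⌈7231/759⌉ = 10 − 10 = 0
n=73: ⌈(74·97+247)/759⌉ − ⌈(73·97+247)/759⌉ = ⌈7425/759⌉ − ⌈7328/759⌉ = 10 − 10 = 0
n=74: ⌈(75·97+247)/759⌉ − ⌈(74·97+247)/759⌉ = ⌈7522/759⌉ − ⌈7425/759⌉ = 10 − 10 = 0
n=75: ⌈(76·97+247)/759⌉ − ⌈(75·97+247)/759⌉ = ⌈7619/759⌉ − ⌈7522/759⌉ = 11 − 10 = 1
n=76: ⌈(77·97+247)/759⌉ − ⌈(76·97+247)/759⌉ = ⌈7716/759⌉ − ⌈7619/759⌉ = 11 − 11 = 0
n=77: ⌈(78·97+247)/759⌉ − ⌈(77·97+247)/759⌉ = ⌈7813/759⌉ − ⌈7716/759⌉ = 11 − 11 = 0
n=78: ⌈(79·97+247)/759⌉ − ⌈(78·97+247)/759⌉ = ⌈7910/759⌉ − ⌈7813/759⌉ = 11 − 11 = 0
n=79: ⌈(80·97+247)/759⌉ − ⌈(79·97+247)/759⌉ = ⌈8007/759⌉ − ⌈7910/759⌉ = 11 − 11 = 0
n=80: ⌈(81·97+247)/759⌉ − ⌈(80·97+247)/759⌉ = ⌈8104/759⌉ − ⌈8007/759⌉ = 11 − 11 = 0
n=81: ⌈(82·97+247)/759⌉ − ⌈(81·97+247)/759⌉ = ⌈8201/759⌉ − ⌈8104/759⌉ = 11 − 11 = 0
n=82: ⌈(83·97+247)/759⌉ − ⌈(82·97+247)/759⌉ = ⌈8298/759⌉ − ⌈8201/759⌉ = 11 − 11 = 0
n=83: ⌈(84·97+247)/759⌉ − ⌈(83·97+247)/759⌉ = ⌈8395/759⌉ − ⌈8298/759⌉ = 12 − 11 = 1
n=84: ⌈(85·97+247)/759⌉ − ⌈(84·97+247)/759⌉ = ⌈8492/759⌉ − ⌈8395/759⌉ = 12 − 12 = 0
n=85: ⌈(86·97+247)/759⌉ − ⌈(85·97+247)/759⌉ = ⌈8589/759⌉ − ⌈8492/759⌉ = 12 − 12 = 0
n=86: ⌈(87·97+247)/759⌉ − ⌈(86·97+247)/759⌉ = ⌈8686/759⌉ − ⌈8589/759⌉ = 12 − 12 = 0
n=87: ⌈(88·97+247)/759⌉ − ⌈(87·97+247)/759⌉ = ⌈8783/759⌉ − ⌈8686/759⌉ = 12 − 12 = 0
n=88: ⌈(89·97+247)/759⌉ − ⌈(88·97+247)/759⌉ = ⌈8880/759⌉ − ⌈8783/759⌉ = 12 − 12 = 0
n=89: ⌈(90·97+247)/759⌉ − ⌈(89·97+247)/759⌉ = ⌈8977/759⌉ − ⌈8880/759⌉ = 12 − 12 = 0
n=90: ⌈(91·97+247)/759⌉ − ⌈(90·97+247)/759⌉ = ⌈9074/759⌉ − ⌈8977/759⌉ = 12 − 12 = 0
n=91: ⌈(92·97+247)/759⌉ − ⌈(91·97+247)/759⌉ = ⌈9171/759⌉ − ⌈9074/759⌉ = 13 − 12 = 1
n=92: ⌈(93·97+247)/759⌉ − ⌈(92·97+247)/759⌉ = ⌈9268/759⌉ − ⌈9171/759⌉ = 13 − 13 = 0
n=93: ⌈(94·97+247)/759⌉ − ⌈(93·97+247)/759⌉ = ⌈9365/759⌉ − ⌈9268/759⌉ = 13 − 13 = 0
n=94: ⌈(95·97+247)/759⌉ − ⌈(94·97+247)/759⌉ = ⌈9462/759⌉ − ⌈9365/759⌉ = 13 − 13 = 0
n=95: ⌈(96·97+247)/759⌉ − ⌈(95·97+247)/759⌉ = ⌈9559/759⌉ − ⌈9462/759⌉ = 13 − 13 = 0
n=96: ⌈(97·97+247)/759⌉ − ⌈(96·97+247)/759⌉ = ⌈9656/759⌉ − ⌈9559/759⌉ = 13 − 13 = 0
n=97: ⌈(98·97+247)/759⌉ − ⌈(97·97+247)/759⌉ = ⌈9753/759⌉ − ⌈9656/759⌉ = 13 − 13 = 0


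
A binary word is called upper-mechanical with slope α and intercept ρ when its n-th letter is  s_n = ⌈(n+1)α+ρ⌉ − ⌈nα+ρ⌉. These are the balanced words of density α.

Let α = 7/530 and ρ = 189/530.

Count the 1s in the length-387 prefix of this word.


#1s = Σ_{n=0}^{386} s_n = Σ_{n=0}^{386} (⌈(n+1)α+ρ⌉ − ⌈nα+ρ⌉)
the sum telescopes: every ⌈nα+ρ⌉ with 0 < n < 387 appears once with + and once with −, leaving ⌈387α+ρ⌉ − ⌈0·α+ρ⌉
387α + ρ = (387·7 + 189) / 530 = 2898/530
ρ = 189/530
⌈2898/530⌉ = 6,  ⌈189/530⌉ = 1
#1s = 6 − 1 = 5

5


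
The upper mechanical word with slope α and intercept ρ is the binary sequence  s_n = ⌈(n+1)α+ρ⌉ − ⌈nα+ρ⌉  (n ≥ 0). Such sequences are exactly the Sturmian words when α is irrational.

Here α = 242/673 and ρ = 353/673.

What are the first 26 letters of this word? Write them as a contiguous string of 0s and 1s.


n=0: ⌈(1·242+353)/673⌉ − ⌈(0·242+353)/673⌉ = ⌈595/673⌉ − ⌈353/673⌉ = 1 − 1 = 0
n=1: ⌈(2·242+353)/673⌉ − ⌈(1·242+353)/673⌉ = ⌈837/673⌉ − ⌈595/673⌉ = 2 − 1 = 1
n=2: ⌈(3·242+353)/673⌉ − ⌈(2·242+353)/673⌉ = ⌈1079/673⌉ − ⌈837/673⌉ = 2 − 2 = 0
n=3: ⌈(4·242+353)/673⌉ − ⌈(3·242+353)/673⌉ = ⌈1321/673⌉ − ⌈1079/673⌉ = 2 − 2 = 0
n=4: ⌈(5·242+353)/673⌉ − ⌈(4·242+353)/673⌉ = ⌈1563/673⌉ − ⌈1321/673⌉ = 3 − 2 = 1
n=5: ⌈(6·242+353)/673⌉ − ⌈(5·242+353)/673⌉ = ⌈1805/673⌉ − ⌈1563/673⌉ = 3 − 3 = 0
n=6: ⌈(7·242+353)/673⌉ − ⌈(6·242+353)/673⌉ = ⌈2047/673⌉ − ⌈1805/673⌉ = 4 − 3 = 1
n=7: ⌈(8·242+353)/673⌉ − ⌈(7·242+353)/673⌉ = ⌈2289/673⌉ − ⌈2047/673⌉ = 4 − 4 = 0
n=8: ⌈(9·242+353)/673⌉ − ⌈(8·242+353)/673⌉ = ⌈2531/673⌉ − ⌈2289/673⌉ = 4 − 4 = 0
n=9: ⌈(10·242+353)/673⌉ − ⌈(9·242+353)/673⌉ = ⌈2773/673⌉ − ⌈2531/673⌉ = 5 − 4 = 1
n=10: ⌈(11·242+353)/673⌉ − ⌈(10·242+353)/673⌉ = ⌈3015/673⌉ − ⌈2773/673⌉ = 5 − 5 = 0
n=11: ⌈(12·242+353)/673⌉ − ⌈(11·242+353)/673⌉ = ⌈3257/673⌉ − ⌈3015/673⌉ = 5 − 5 = 0
n=12: ⌈(13·242+353)/673⌉ − ⌈(12·242+353)/673⌉ = ⌈3499/673⌉ − ⌈3257/673⌉ = 6 − 5 = 1
n=13: ⌈(14·242+353)/673⌉ − ⌈(13·242+353)/673⌉ = ⌈3741/673⌉ − ⌈3499/673⌉ = 6 − 6 = 0
n=14: ⌈(15·242+353)/673⌉ − ⌈(14·242+353)/673⌉ = ⌈3983/673⌉ − ⌈3741/673⌉ = 6 − 6 = 0
n=15: ⌈(16·242+353)/673⌉ − ⌈(15·242+353)/673⌉ = ⌈4225/673⌉ − ⌈3983/673⌉ = 7 − 6 = 1
n=16: ⌈(17·242+353)/673⌉ − ⌈(16·242+353)/673⌉ = ⌈4467/673⌉ − ⌈4225/673⌉ = 7 − 7 = 0
n=17: ⌈(18·242+353)/673⌉ − ⌈(17·242+353)/673⌉ = ⌈4709/673⌉ − ⌈4467/673⌉ = 7 − 7 = 0
n=18: ⌈(19·242+353)/673⌉ − ⌈(18·242+353)/673⌉ = ⌈4951/673⌉ − ⌈4709/673⌉ = 8 − 7 = 1
n=19: ⌈(20·242+353)/673⌉ − ⌈(19·242+353)/673⌉ = ⌈5193/673⌉ − ⌈4951/673⌉ = 8 − 8 = 0
n=20: ⌈(21·242+353)/673⌉ − ⌈(20·242+353)/673⌉ = ⌈5435/673⌉ − ⌈5193/673⌉ = 9 − 8 = 1
n=21: ⌈(22·242+353)/673⌉ − ⌈(21·242+353)/673⌉ = ⌈5677/673⌉ − ⌈5435/673⌉ = 9 − 9 = 0
n=22: ⌈(23·242+353)/673⌉ − ⌈(22·242+353)/673⌉ = ⌈5919/673⌉ − ⌈5677/673⌉ = 9 − 9 = 0
n=23: ⌈(24·242+353)/673⌉ − ⌈(23·242+353)/673⌉ = ⌈6161/673⌉ − ⌈5919/673⌉ = 10 − 9 = 1
n=24: ⌈(25·242+353)/673⌉ − ⌈(24·242+353)/673⌉ = ⌈6403/673⌉ − ⌈6161/673⌉ = 10 − 10 = 0
n=25: ⌈(26·242+353)/673⌉ − ⌈(25·242+353)/673⌉ = ⌈6645/673⌉ − ⌈6403/673⌉ = 10 − 10 = 0

01001010010010010010100100


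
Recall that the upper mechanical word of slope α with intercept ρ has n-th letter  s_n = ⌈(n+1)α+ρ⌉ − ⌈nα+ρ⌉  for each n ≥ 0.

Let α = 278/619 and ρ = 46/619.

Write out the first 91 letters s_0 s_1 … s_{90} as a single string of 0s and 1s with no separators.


0010101010100101010100101010100101010101001010101001010101010010101010010101010100101010100

n=0: ⌈(1·278+46)/619⌉ − ⌈(0·278+46)/619⌉ = ⌈324/619⌉ − ⌈46/619⌉ = 1 − 1 = 0
n=1: ⌈(2·278+46)/619⌉ − ⌈(1·278+46)/619⌉ = ⌈602/619⌉ − ⌈324/619⌉ = 1 − 1 = 0
n=2: ⌈(3·278+46)/619⌉ − ⌈(2·278+46)/619⌉ = ⌈880/619⌉ − ⌈602/619⌉ = 2 − 1 = 1
n=3: ⌈(4·278+46)/619⌉ − ⌈(3·278+46)/619⌉ = ⌈1158/619⌉ − ⌈880/619⌉ = 2 − 2 = 0
n=4: ⌈(5·278+46)/619⌉ − ⌈(4·278+46)/619⌉ = ⌈1436/619⌉ − ⌈1158/619⌉ = 3 − 2 = 1
n=5: ⌈(6·278+46)/619⌉ − ⌈(5·278+46)/619⌉ = ⌈1714/619⌉ − ⌈1436/619⌉ = 3 − 3 = 0
n=6: ⌈(7·278+46)/619⌉ − ⌈(6·278+46)/619⌉ = ⌈1992/619⌉ − ⌈1714/619⌉ = 4 − 3 = 1
n=7: ⌈(8·278+46)/619⌉ − ⌈(7·278+46)/619⌉ = ⌈2270/619⌉ − ⌈1992/619⌉ = 4 − 4 = 0
n=8: ⌈(9·278+46)/619⌉ − ⌈(8·278+46)/619⌉ = ⌈2548/619⌉ − ⌈2270/619⌉ = 5 − 4 = 1
n=9: ⌈(10·278+46)/619⌉ − ⌈(9·278+46)/619⌉ = ⌈2826/619⌉ − ⌈2548/619⌉ = 5 − 5 = 0
n=10: ⌈(11·278+46)/619⌉ − ⌈(10·278+46)/619⌉ = ⌈3104/619⌉ − ⌈2826/619⌉ = 6 − 5 = 1
n=11: ⌈(12·278+46)/619⌉ − ⌈(11·278+46)/619⌉ = ⌈3382/619⌉ − ⌈3104/619⌉ = 6 − 6 = 0
n=12: ⌈(13·278+46)/619⌉ − ⌈(12·278+46)/619⌉ = ⌈3660/619⌉ − ⌈3382/619⌉ = 6 − 6 = 0
n=13: ⌈(14·278+46)/619⌉ − ⌈(13·278+46)/619⌉ = ⌈3938/619⌉ − ⌈3660/619⌉ = 7 − 6 = 1
n=14: ⌈(15·278+46)/619⌉ − ⌈(14·278+46)/619⌉ = ⌈4216/619⌉ − ⌈3938/619⌉ = 7 − 7 = 0
n=15: ⌈(16·278+46)/619⌉ − ⌈(15·278+46)/619⌉ = ⌈4494/619⌉ − ⌈4216/619⌉ = 8 − 7 = 1
n=16: ⌈(17·278+46)/619⌉ − ⌈(16·278+46)/619⌉ = ⌈4772/619⌉ − ⌈4494/619⌉ = 8 − 8 = 0
n=17: ⌈(18·278+46)/619⌉ − ⌈(17·278+46)/619⌉ = ⌈5050/619⌉ − ⌈4772/619⌉ = 9 − 8 = 1
n=18: ⌈(19·278+46)/619⌉ − ⌈(18·278+46)/619⌉ = ⌈5328/619⌉ − ⌈5050/619⌉ = 9 − 9 = 0
n=19: ⌈(20·278+46)/619⌉ − ⌈(19·278+46)/619⌉ = ⌈5606/619⌉ − ⌈5328/619⌉ = 10 − 9 = 1
n=20: ⌈(21·278+46)/619⌉ − ⌈(20·278+46)/619⌉ = ⌈5884/619⌉ − ⌈5606/619⌉ = 10 − 10 = 0
n=21: ⌈(22·278+46)/619⌉ − ⌈(21·278+46)/619⌉ = ⌈6162/619⌉ − ⌈5884/619⌉ = 10 − 10 = 0
n=22: ⌈(23·278+46)/619⌉ − ⌈(22·278+46)/619⌉ = ⌈6440/619⌉ − ⌈6162/619⌉ = 11 − 10 = 1
n=23: ⌈(24·278+46)/619⌉ − ⌈(23·278+46)/619⌉ = ⌈6718/619⌉ − ⌈6440/619⌉ = 11 − 11 = 0
n=24: ⌈(25·278+46)/619⌉ − ⌈(24·278+46)/619⌉ = ⌈6996/619⌉ − ⌈6718/619⌉ = 12 − 11 = 1
n=25: ⌈(26·278+46)/619⌉ − ⌈(25·278+46)/619⌉ = ⌈7274/619⌉ − ⌈6996/619⌉ = 12 − 12 = 0
n=26: ⌈(27·278+46)/619⌉ − ⌈(26·278+46)/619⌉ = ⌈7552/619⌉ − ⌈7274/619⌉ = 13 − 12 = 1
n=27: ⌈(28·278+46)/619⌉ − ⌈(27·278+46)/619⌉ = ⌈7830/619⌉ − ⌈7552/619⌉ = 13 − 13 = 0
n=28: ⌈(29·278+46)/619⌉ − ⌈(28·278+46)/619⌉ = ⌈8108/619⌉ − ⌈7830/619⌉ = 14 − 13 = 1
n=29: ⌈(30·278+46)/619⌉ − ⌈(29·278+46)/619⌉ = ⌈8386/619⌉ − ⌈8108/619⌉ = 14 − 14 = 0
n=30: ⌈(31·278+46)/619⌉ − ⌈(30·278+46)/619⌉ = ⌈8664/619⌉ − ⌈8386/619⌉ = 14 − 14 = 0
n=31: ⌈(32·278+46)/619⌉ − ⌈(31·278+46)/619⌉ = ⌈8942/619⌉ − ⌈8664/619⌉ = 15 − 14 = 1
n=32: ⌈(33·278+46)/619⌉ − ⌈(32·278+46)/619⌉ = ⌈9220/619⌉ − ⌈8942/619⌉ = 15 − 15 = 0
n=33: ⌈(34·278+46)/619⌉ − ⌈(33·278+46)/619⌉ = ⌈9498/619⌉ − ⌈9220/619⌉ = 16 − 15 = 1
n=34: ⌈(35·278+46)/619⌉ − ⌈(34·278+46)/619⌉ = ⌈9776/619⌉ − ⌈9498/619⌉ = 16 − 16 = 0
n=35: ⌈(36·278+46)/619⌉ − ⌈(35·278+46)/619⌉ = ⌈10054/619⌉ − ⌈9776/619⌉ = 17 − 16 = 1
n=36: ⌈(37·278+46)/619⌉ − ⌈(36·278+46)/619⌉ = ⌈10332/619⌉ − ⌈10054/619⌉ = 17 − 17 = 0
n=37: ⌈(38·278+46)/619⌉ − ⌈(37·278+46)/619⌉ = ⌈10610/619⌉ − ⌈10332/619⌉ = 18 − 17 = 1
n=38: ⌈(39·278+46)/619⌉ − ⌈(38·278+46)/619⌉ = ⌈10888/619⌉ − ⌈10610/619⌉ = 18 − 18 = 0
n=39: ⌈(40·278+46)/619⌉ − ⌈(39·278+46)/619⌉ = ⌈11166/619⌉ − ⌈10888/619⌉ = 19 − 18 = 1
n=40: ⌈(41·278+46)/619⌉ − ⌈(40·278+46)/619⌉ = ⌈11444/619⌉ − ⌈11166/619⌉ = 19 − 19 = 0
n=41: ⌈(42·278+46)/619⌉ − ⌈(41·278+46)/619⌉ = ⌈11722/619⌉ − ⌈11444/619⌉ = 19 − 19 = 0
n=42: ⌈(43·278+46)/619⌉ − ⌈(42·278+46)/619⌉ = ⌈12000/619⌉ − ⌈11722/619⌉ = 20 − 19 = 1
n=43: ⌈(44·278+46)/619⌉ − ⌈(43·278+46)/619⌉ = ⌈12278/619⌉ − ⌈12000/619⌉ = 20 − 20 = 0
n=44: ⌈(45·278+46)/619⌉ − ⌈(44·278+46)/619⌉ = ⌈12556/619⌉ − ⌈12278/619⌉ = 21 − 20 = 1
n=45: ⌈(46·278+46)/619⌉ − ⌈(45·278+46)/619⌉ = ⌈12834/619⌉ − ⌈12556/619⌉ = 21 − 21 = 0
n=46: ⌈(47·278+46)/619⌉ − ⌈(46·278+46)/619⌉ = ⌈13112/619⌉ − ⌈12834/619⌉ = 22 − 21 = 1
n=47: ⌈(48·278+46)/619⌉ − ⌈(47·278+46)/619⌉ = ⌈13390/619⌉ − ⌈13112/619⌉ = 22 − 22 = 0
n=48: ⌈(49·278+46)/619⌉ − ⌈(48·278+46)/619⌉ = ⌈13668/619⌉ − ⌈13390/619⌉ = 23 − 22 = 1
n=49: ⌈(50·278+46)/619⌉ − ⌈(49·278+46)/619⌉ = ⌈13946/619⌉ − ⌈13668/619⌉ = 23 − 23 = 0
n=50: ⌈(51·278+46)/619⌉ − ⌈(50·278+46)/619⌉ = ⌈14224/619⌉ − ⌈13946/619⌉ = 23 − 23 = 0
n=51: ⌈(52·278+46)/619⌉ − ⌈(51·278+46)/619⌉ = ⌈14502/619⌉ − ⌈14224/619⌉ = 24 − 23 = 1
n=52: ⌈(53·278+46)/619⌉ − ⌈(52·278+46)/619⌉ = ⌈14780/619⌉ − ⌈14502/619⌉ = 24 − 24 = 0
n=53: ⌈(54·278+46)/619⌉ − ⌈(53·278+46)/619⌉ = ⌈15058/619⌉ − ⌈14780/619⌉ = 25 − 24 = 1
n=54: ⌈(55·278+46)/619⌉ − ⌈(54·278+46)/619⌉ = ⌈15336/619⌉ − ⌈15058/619⌉ = 25 − 25 = 0
n=55: ⌈(56·278+46)/619⌉ − ⌈(55·278+46)/619⌉ = ⌈15614/619⌉ − ⌈15336/619⌉ = 26 − 25 = 1
n=56: ⌈(57·278+46)/619⌉ − ⌈(56·278+46)/619⌉ = ⌈15892/619⌉ − ⌈15614/619⌉ = 26 − 26 = 0
n=57: ⌈(58·278+46)/619⌉ − ⌈(57·278+46)/619⌉ = ⌈16170/619⌉ − ⌈15892/619⌉ = 27 − 26 = 1
n=58: ⌈(59·278+46)/619⌉ − ⌈(58·278+46)/619⌉ = ⌈16448/619⌉ − ⌈16170/619⌉ = 27 − 27 = 0
n=59: ⌈(60·278+46)/619⌉ − ⌈(59·278+46)/619⌉ = ⌈16726/619⌉ − ⌈16448/619⌉ = 28 − 27 = 1
n=60: ⌈(61·278+46)/619⌉ − ⌈(60·278+46)/619⌉ = ⌈17004/619⌉ − ⌈16726/619⌉ = 28 − 28 = 0
n=61: ⌈(62·278+46)/619⌉ − ⌈(61·278+46)/619⌉ = ⌈17282/619⌉ − ⌈17004/619⌉ = 28 − 28 = 0
n=62: ⌈(63·278+46)/619⌉ − ⌈(62·278+46)/619⌉ = ⌈17560/619⌉ − ⌈17282/619⌉ = 29 − 28 = 1
n=63: ⌈(64·278+46)/619⌉ − ⌈(63·278+46)/619⌉ = ⌈17838/619⌉ − ⌈17560/619⌉ = 29 − 29 = 0
n=64: ⌈(65·278+46)/619⌉ − ⌈(64·278+46)/619⌉ = ⌈18116/619⌉ − ⌈17838/619⌉ = 30 − 29 = 1
n=65: ⌈(66·278+46)/619⌉ − ⌈(65·278+46)/619⌉ = ⌈18394/619⌉ − ⌈18116/619⌉ = 30 − 30 = 0
n=66: ⌈(67·278+46)/619⌉ − ⌈(66·278+46)/619⌉ = ⌈18672/619⌉ − ⌈18394/619⌉ = 31 − 30 = 1
n=67: ⌈(68·278+46)/619⌉ − ⌈(67·278+46)/619⌉ = ⌈18950/619⌉ − ⌈18672/619⌉ = 31 − 31 = 0
n=68: ⌈(69·278+46)/619⌉ − ⌈(68·278+46)/619⌉ = ⌈19228/619⌉ − ⌈18950/619⌉ = 32 − 31 = 1
n=69: ⌈(70·278+46)/619⌉ − ⌈(69·278+46)/619⌉ = ⌈19506/619⌉ − ⌈19228/619⌉ = 32 − 32 = 0
n=70: ⌈(71·278+46)/619⌉ − ⌈(70·278+46)/619⌉ = ⌈19784/619⌉ − ⌈19506/619⌉ = 32 − 32 = 0
n=71: ⌈(72·278+46)/619⌉ − ⌈(71·278+46)/619⌉ = ⌈20062/619⌉ − ⌈19784/619⌉ = 33 − 32 = 1
n=72: ⌈(73·278+46)/619⌉ − ⌈(72·278+46)/619⌉ = ⌈20340/619⌉ − ⌈20062/619⌉ = 33 − 33 = 0
n=73: ⌈(74·278+46)/619⌉ − ⌈(73·278+46)/619⌉ = ⌈20618/619⌉ − ⌈20340/619⌉ = 34 − 33 = 1
n=74: ⌈(75·278+46)/619⌉ − ⌈(74·278+46)/619⌉ = ⌈20896/619⌉ − ⌈20618/619⌉ = 34 − 34 = 0
n=75: ⌈(76·278+46)/619⌉ − ⌈(75·278+46)/619⌉ = ⌈21174/619⌉ − ⌈20896/619⌉ = 35 − 34 = 1
n=76: ⌈(77·278+46)/619⌉ − ⌈(76·278+46)/619⌉ = ⌈21452/619⌉ − ⌈21174/619⌉ = 35 − 35 = 0
n=77: ⌈(78·278+46)/619⌉ − ⌈(77·278+46)/619⌉ = ⌈21730/619⌉ − ⌈21452/619⌉ = 36 − 35 = 1
n=78: ⌈(79·278+46)/619⌉ − ⌈(78·278+46)/619⌉ = ⌈22008/619⌉ − ⌈21730/619⌉ = 36 − 36 = 0
n=79: ⌈(80·278+46)/619⌉ − ⌈(79·278+46)/619⌉ = ⌈22286/619⌉ − ⌈22008/619⌉ = 37 − 36 = 1
n=80: ⌈(81·278+46)/619⌉ − ⌈(80·278+46)/619⌉ = ⌈22564/619⌉ − ⌈22286/619⌉ = 37 − 37 = 0
n=81: ⌈(82·278+46)/619⌉ − ⌈(81·278+46)/619⌉ = ⌈22842/619⌉ − ⌈22564/619⌉ = 37 − 37 = 0
n=82: ⌈(83·278+46)/619⌉ − ⌈(82·278+46)/619⌉ = ⌈23120/619⌉ − ⌈22842/619⌉ = 38 − 37 = 1
n=83: ⌈(84·278+46)/619⌉ − ⌈(83·278+46)/619⌉ = ⌈23398/619⌉ − ⌈23120/619⌉ = 38 − 38 = 0
n=84: ⌈(85·278+46)/619⌉ − ⌈(84·278+46)/619⌉ = ⌈23676/619⌉ − ⌈23398/619⌉ = 39 − 38 = 1
n=85: ⌈(86·278+46)/619⌉ − ⌈(85·278+46)/619⌉ = ⌈23954/619⌉ − ⌈23676/619⌉ = 39 − 39 = 0
n=86: ⌈(87·278+46)/619⌉ − ⌈(86·278+46)/619⌉ = ⌈24232/619⌉ − ⌈23954/619⌉ = 40 − 39 = 1
n=87: ⌈(88·278+46)/619⌉ − ⌈(87·278+46)/619⌉ = ⌈24510/619⌉ − ⌈24232/619⌉ = 40 − 40 = 0
n=88: ⌈(89·278+46)/619⌉ − ⌈(88·278+46)/619⌉ = ⌈24788/619⌉ − ⌈24510/619⌉ = 41 − 40 = 1
n=89: ⌈(90·278+46)/619⌉ − ⌈(89·278+46)/619⌉ = ⌈25066/619⌉ − ⌈24788/619⌉ = 41 − 41 = 0
n=90: ⌈(91·278+46)/619⌉ − ⌈(90·278+46)/619⌉ = ⌈25344/619⌉ − ⌈25066/619⌉ = 41 − 41 = 0


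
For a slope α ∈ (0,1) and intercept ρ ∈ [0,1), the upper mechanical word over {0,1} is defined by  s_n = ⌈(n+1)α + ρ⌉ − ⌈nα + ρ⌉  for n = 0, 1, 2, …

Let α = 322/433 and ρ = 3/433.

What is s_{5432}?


(n+1)α + ρ = (5433·322 + 3) / 433 = 1749429/433
nα + ρ     = (5432·322 + 3) / 433 = 1749107/433
⌈1749429/433⌉ = 4041,  ⌈1749107/433⌉ = 4040
s_{5432} = 4041 − 4040 = 1

1


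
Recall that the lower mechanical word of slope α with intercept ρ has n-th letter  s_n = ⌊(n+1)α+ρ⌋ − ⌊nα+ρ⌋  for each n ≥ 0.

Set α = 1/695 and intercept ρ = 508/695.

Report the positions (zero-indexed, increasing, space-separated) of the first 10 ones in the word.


n=0: ⌊509/695⌋−⌊508/695⌋ = 0−0 = 0
n=1: ⌊510/695⌋−⌊509/695⌋ = 0−0 = 0
  …
n=186: ⌊695/695⌋−⌊694/695⌋ = 1−0 = 1  ← one
n=187: ⌊696/695⌋−⌊695/695⌋ = 1−1 = 0
n=188: ⌊697/695⌋−⌊696/695⌋ = 1−1 = 0
  …
n=881: ⌊1390/695⌋−⌊1389/695⌋ = 2−1 = 1  ← one
n=882: ⌊1391/695⌋−⌊1390/695⌋ = 2−2 = 0
n=883: ⌊1392/695⌋−⌊1391/695⌋ = 2−2 = 0
  …
n=1576: ⌊2085/695⌋−⌊2084/695⌋ = 3−2 = 1  ← one
n=1577: ⌊2086/695⌋−⌊2085/695⌋ = 3−3 = 0
n=1578: ⌊2087/695⌋−⌊2086/695⌋ = 3−3 = 0
  …
n=2271: ⌊2780/695⌋−⌊2779/695⌋ = 4−3 = 1  ← one
n=2272: ⌊2781/695⌋−⌊2780/695⌋ = 4−4 = 0
n=2273: ⌊2782/695⌋−⌊2781/695⌋ = 4−4 = 0
  …
n=2966: ⌊3475/695⌋−⌊3474/695⌋ = 5−4 = 1  ← one
n=2967: ⌊3476/695⌋−⌊3475/695⌋ = 5−5 = 0
n=2968: ⌊3477/695⌋−⌊3476/695⌋ = 5−5 = 0
  …
n=3661: ⌊4170/695⌋−⌊4169/695⌋ = 6−5 = 1  ← one
n=3662: ⌊4171/695⌋−⌊4170/695⌋ = 6−6 = 0
n=3663: ⌊4172/695⌋−⌊4171/695⌋ = 6−6 = 0
  …
n=4356: ⌊4865/695⌋−⌊4864/695⌋ = 7−6 = 1  ← one
n=4357: ⌊4866/695⌋−⌊4865/695⌋ = 7−7 = 0
n=4358: ⌊4867/695⌋−⌊4866/695⌋ = 7−7 = 0
  …
n=5051: ⌊5560/695⌋−⌊5559/695⌋ = 8−7 = 1  ← one
n=5052: ⌊5561/695⌋−⌊5560/695⌋ = 8−8 = 0
n=5053: ⌊5562/695⌋−⌊5561/695⌋ = 8−8 = 0
  …
n=5746: ⌊6255/695⌋−⌊6254/695⌋ = 9−8 = 1  ← one
n=5747: ⌊6256/695⌋−⌊6255/695⌋ = 9−9 = 0
n=5748: ⌊6257/695⌋−⌊6256/695⌋ = 9−9 = 0
  …
n=6441: ⌊6950/695⌋−⌊6949/695⌋ = 10−9 = 1  ← one
positions of the first 10 ones: 186 881 1576 2271 2966 3661 4356 5051 5746 6441

186 881 1576 2271 2966 3661 4356 5051 5746 6441


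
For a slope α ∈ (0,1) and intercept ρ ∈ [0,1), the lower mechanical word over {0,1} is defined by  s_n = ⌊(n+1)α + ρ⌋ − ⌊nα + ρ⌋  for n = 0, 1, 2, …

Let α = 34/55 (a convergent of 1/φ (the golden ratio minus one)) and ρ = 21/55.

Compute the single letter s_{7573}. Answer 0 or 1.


1

(n+1)α + ρ = (7574·34 + 21) / 55 = 257537/55
nα + ρ     = (7573·34 + 21) / 55 = 257503/55
⌊257537/55⌋ = 4682,  ⌊257503/55⌋ = 4681
s_{7573} = 4682 − 4681 = 1


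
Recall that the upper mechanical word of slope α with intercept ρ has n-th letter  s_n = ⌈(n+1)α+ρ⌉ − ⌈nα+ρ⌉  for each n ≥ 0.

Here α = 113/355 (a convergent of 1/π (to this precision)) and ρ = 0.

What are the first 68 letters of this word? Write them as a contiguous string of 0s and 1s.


n=0: ⌈(1·113)/355⌉ − ⌈(0·113)/355⌉ = ⌈113/355⌉ − ⌈0/355⌉ = 1 − 0 = 1
n=1: ⌈(2·113)/355⌉ − ⌈(1·113)/355⌉ = ⌈226/355⌉ − ⌈113/355⌉ = 1 − 1 = 0
n=2: ⌈(3·113)/355⌉ − ⌈(2·113)/355⌉ = ⌈339/355⌉ − ⌈226/355⌉ = 1 − 1 = 0
n=3: ⌈(4·113)/355⌉ − ⌈(3·113)/355⌉ = ⌈452/355⌉ − ⌈339/355⌉ = 2 − 1 = 1
n=4: ⌈(5·113)/355⌉ − ⌈(4·113)/355⌉ = ⌈565/355⌉ − ⌈452/355⌉ = 2 − 2 = 0
n=5: ⌈(6·113)/355⌉ − ⌈(5·113)/355⌉ = ⌈678/355⌉ − ⌈565/355⌉ = 2 − 2 = 0
n=6: ⌈(7·113)/355⌉ − ⌈(6·113)/355⌉ = ⌈791/355⌉ − ⌈678/355⌉ = 3 − 2 = 1
n=7: ⌈(8·113)/355⌉ − ⌈(7·113)/355⌉ = ⌈904/355⌉ − ⌈791/355⌉ = 3 − 3 = 0
n=8: ⌈(9·113)/355⌉ − ⌈(8·113)/355⌉ = ⌈1017/355⌉ − ⌈904/355⌉ = 3 − 3 = 0
n=9: ⌈(10·113)/355⌉ − ⌈(9·113)/355⌉ = ⌈1130/355⌉ − ⌈1017/355⌉ = 4 − 3 = 1
n=10: ⌈(11·113)/355⌉ − ⌈(10·113)/355⌉ = ⌈1243/355⌉ − ⌈1130/355⌉ = 4 − 4 = 0
n=11: ⌈(12·113)/355⌉ − ⌈(11·113)/355⌉ = ⌈1356/355⌉ − ⌈1243/355⌉ = 4 − 4 = 0
n=12: ⌈(13·113)/355⌉ − ⌈(12·113)/355⌉ = ⌈1469/355⌉ − ⌈1356/355⌉ = 5 − 4 = 1
n=13: ⌈(14·113)/355⌉ − ⌈(13·113)/355⌉ = ⌈1582/355⌉ − ⌈1469/355⌉ = 5 − 5 = 0
n=14: ⌈(15·113)/355⌉ − ⌈(14·113)/355⌉ = ⌈1695/355⌉ − ⌈1582/355⌉ = 5 − 5 = 0
n=15: ⌈(16·113)/355⌉ − ⌈(15·113)/355⌉ = ⌈1808/355⌉ − ⌈1695/355⌉ = 6 − 5 = 1
n=16: ⌈(17·113)/355⌉ − ⌈(16·113)/355⌉ = ⌈1921/355⌉ − ⌈1808/355⌉ = 6 − 6 = 0
n=17: ⌈(18·113)/355⌉ − ⌈(17·113)/355⌉ = ⌈2034/355⌉ − ⌈1921/355⌉ = 6 − 6 = 0
n=18: ⌈(19·113)/355⌉ − ⌈(18·113)/355⌉ = ⌈2147/355⌉ − ⌈2034/355⌉ = 7 − 6 = 1
n=19: ⌈(20·113)/355⌉ − ⌈(19·113)/355⌉ = ⌈2260/355⌉ − ⌈2147/355⌉ = 7 − 7 = 0
n=20: ⌈(21·113)/355⌉ − ⌈(20·113)/355⌉ = ⌈2373/355⌉ − ⌈2260/355⌉ = 7 − 7 = 0
n=21: ⌈(22·113)/355⌉ − ⌈(21·113)/355⌉ = ⌈2486/355⌉ − ⌈2373/355⌉ = 8 − 7 = 1
n=22: ⌈(23·113)/355⌉ − ⌈(22·113)/355⌉ = ⌈2599/355⌉ − ⌈2486/355⌉ = 8 − 8 = 0
n=23: ⌈(24·113)/355⌉ − ⌈(23·113)/355⌉ = ⌈2712/355⌉ − ⌈2599/355⌉ = 8 − 8 = 0
n=24: ⌈(25·113)/355⌉ − ⌈(24·113)/355⌉ = ⌈2825/355⌉ − ⌈2712/355⌉ = 8 − 8 = 0
n=25: ⌈(26·113)/355⌉ − ⌈(25·113)/355⌉ = ⌈2938/355⌉ − ⌈2825/355⌉ = 9 − 8 = 1
n=26: ⌈(27·113)/355⌉ − ⌈(26·113)/355⌉ = ⌈3051/355⌉ − ⌈2938/355⌉ = 9 − 9 = 0
n=27: ⌈(28·113)/355⌉ − ⌈(27·113)/355⌉ = ⌈3164/355⌉ − ⌈3051/355⌉ = 9 − 9 = 0
n=28: ⌈(29·113)/355⌉ − ⌈(28·113)/355⌉ = ⌈3277/355⌉ − ⌈3164/355⌉ = 10 − 9 = 1
n=29: ⌈(30·113)/355⌉ − ⌈(29·113)/355⌉ = ⌈3390/355⌉ − ⌈3277/355⌉ = 10 − 10 = 0
n=30: ⌈(31·113)/355⌉ − ⌈(30·113)/355⌉ = ⌈3503/355⌉ − ⌈3390/355⌉ = 10 − 10 = 0
n=31: ⌈(32·113)/355⌉ − ⌈(31·113)/355⌉ = ⌈3616/355⌉ − ⌈3503/355⌉ = 11 − 10 = 1
n=32: ⌈(33·113)/355⌉ − ⌈(32·113)/355⌉ = ⌈3729/355⌉ − ⌈3616/355⌉ = 11 − 11 = 0
n=33: ⌈(34·113)/355⌉ − ⌈(33·113)/355⌉ = ⌈3842/355⌉ − ⌈3729/355⌉ = 11 − 11 = 0
n=34: ⌈(35·113)/355⌉ − ⌈(34·113)/355⌉ = ⌈3955/355⌉ − ⌈3842/355⌉ = 12 − 11 = 1
n=35: ⌈(36·113)/355⌉ − ⌈(35·113)/355⌉ = ⌈4068/355⌉ − ⌈3955/355⌉ = 12 − 12 = 0
n=36: ⌈(37·113)/355⌉ − ⌈(36·113)/355⌉ = ⌈4181/355⌉ − ⌈4068/355⌉ = 12 − 12 = 0
n=37: ⌈(38·113)/355⌉ − ⌈(37·113)/355⌉ = ⌈4294/355⌉ − ⌈4181/355⌉ = 13 − 12 = 1
n=38: ⌈(39·113)/355⌉ − ⌈(38·113)/355⌉ = ⌈4407/355⌉ − ⌈4294/355⌉ = 13 − 13 = 0
n=39: ⌈(40·113)/355⌉ − ⌈(39·113)/355⌉ = ⌈4520/355⌉ − ⌈4407/355⌉ = 13 − 13 = 0
n=40: ⌈(41·113)/355⌉ − ⌈(40·113)/355⌉ = ⌈4633/355⌉ − ⌈4520/355⌉ = 14 − 13 = 1
n=41: ⌈(42·113)/355⌉ − ⌈(41·113)/355⌉ = ⌈4746/355⌉ − ⌈4633/355⌉ = 14 − 14 = 0
n=42: ⌈(43·113)/355⌉ − ⌈(42·113)/355⌉ = ⌈4859/355⌉ − ⌈4746/355⌉ = 14 − 14 = 0
n=43: ⌈(44·113)/355⌉ − ⌈(43·113)/355⌉ = ⌈4972/355⌉ − ⌈4859/355⌉ = 15 − 14 = 1
n=44: ⌈(45·113)/355⌉ − ⌈(44·113)/355⌉ = ⌈5085/355⌉ − ⌈4972/355⌉ = 15 − 15 = 0
n=45: ⌈(46·113)/355⌉ − ⌈(45·113)/355⌉ = ⌈5198/355⌉ − ⌈5085/355⌉ = 15 − 15 = 0
n=46: ⌈(47·113)/355⌉ − ⌈(46·113)/355⌉ = ⌈5311/355⌉ − ⌈5198/355⌉ = 15 − 15 = 0
n=47: ⌈(48·113)/355⌉ − ⌈(47·113)/355⌉ = ⌈5424/355⌉ − ⌈5311/355⌉ = 16 − 15 = 1
n=48: ⌈(49·113)/355⌉ − ⌈(48·113)/355⌉ = ⌈5537/355⌉ − ⌈5424/355⌉ = 16 − 16 = 0
n=49: ⌈(50·113)/355⌉ − ⌈(49·113)/355⌉ = ⌈5650/355⌉ − ⌈5537/355⌉ = 16 − 16 = 0
n=50: ⌈(51·113)/355⌉ − ⌈(50·113)/355⌉ = ⌈5763/355⌉ − ⌈5650/355⌉ = 17 − 16 = 1
n=51: ⌈(52·113)/355⌉ − ⌈(51·113)/355⌉ = ⌈5876/355⌉ − ⌈5763/355⌉ = 17 − 17 = 0
n=52: ⌈(53·113)/355⌉ − ⌈(52·113)/355⌉ = ⌈5989/355⌉ − ⌈5876/355⌉ = 17 − 17 = 0
n=53: ⌈(54·113)/355⌉ − ⌈(53·113)/355⌉ = ⌈6102/355⌉ − ⌈5989/355⌉ = 18 − 17 = 1
n=54: ⌈(55·113)/355⌉ − ⌈(54·113)/355⌉ = ⌈6215/355⌉ − ⌈6102/355⌉ = 18 − 18 = 0
n=55: ⌈(56·113)/355⌉ − ⌈(55·113)/355⌉ = ⌈6328/355⌉ − ⌈6215/355⌉ = 18 − 18 = 0
n=56: ⌈(57·113)/355⌉ − ⌈(56·113)/355⌉ = ⌈6441/355⌉ − ⌈6328/355⌉ = 19 − 18 = 1
n=57: ⌈(58·113)/355⌉ − ⌈(57·113)/355⌉ = ⌈6554/355⌉ − ⌈6441/355⌉ = 19 − 19 = 0
n=58: ⌈(59·113)/355⌉ − ⌈(58·113)/355⌉ = ⌈6667/355⌉ − ⌈6554/355⌉ = 19 − 19 = 0
n=59: ⌈(60·113)/355⌉ − ⌈(59·113)/355⌉ = ⌈6780/355⌉ − ⌈6667/355⌉ = 20 − 19 = 1
n=60: ⌈(61·113)/355⌉ − ⌈(60·113)/355⌉ = ⌈6893/355⌉ − ⌈6780/355⌉ = 20 − 20 = 0
n=61: ⌈(62·113)/355⌉ − ⌈(61·113)/355⌉ = ⌈7006/355⌉ − ⌈6893/355⌉ = 20 − 20 = 0
n=62: ⌈(63·113)/355⌉ − ⌈(62·113)/355⌉ = ⌈7119/355⌉ − ⌈7006/355⌉ = 21 − 20 = 1
n=63: ⌈(64·113)/355⌉ − ⌈(63·113)/355⌉ = ⌈7232/355⌉ − ⌈7119/355⌉ = 21 − 21 = 0
n=64: ⌈(65·113)/355⌉ − ⌈(64·113)/355⌉ = ⌈7345/355⌉ − ⌈7232/355⌉ = 21 − 21 = 0
n=65: ⌈(66·113)/355⌉ − ⌈(65·113)/355⌉ = ⌈7458/355⌉ − ⌈7345/355⌉ = 22 − 21 = 1
n=66: ⌈(67·113)/355⌉ − ⌈(66·113)/355⌉ = ⌈7571/355⌉ − ⌈7458/355⌉ = 22 − 22 = 0
n=67: ⌈(68·113)/355⌉ − ⌈(67·113)/355⌉ = ⌈7684/355⌉ − ⌈7571/355⌉ = 22 − 22 = 0

10010010010010010010010001001001001001001001000100100100100100100100


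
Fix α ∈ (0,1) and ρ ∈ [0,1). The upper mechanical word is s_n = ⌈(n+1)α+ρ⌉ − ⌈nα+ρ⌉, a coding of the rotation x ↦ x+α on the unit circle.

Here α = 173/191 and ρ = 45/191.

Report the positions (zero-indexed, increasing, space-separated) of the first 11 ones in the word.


n=0: ⌈218/191⌉−⌈45/191⌉ = 2−1 = 1  ← one
n=1: ⌈391/191⌉−⌈218/191⌉ = 3−2 = 1  ← one
n=2: ⌈564/191⌉−⌈391/191⌉ = 3−3 = 0
n=3: ⌈737/191⌉−⌈564/191⌉ = 4−3 = 1  ← one
n=4: ⌈910/191⌉−⌈737/191⌉ = 5−4 = 1  ← one
n=5: ⌈1083/191⌉−⌈910/191⌉ = 6−5 = 1  ← one
n=6: ⌈1256/191⌉−⌈1083/191⌉ = 7−6 = 1  ← one
n=7: ⌈1429/191⌉−⌈1256/191⌉ = 8−7 = 1  ← one
n=8: ⌈1602/191⌉−⌈1429/191⌉ = 9−8 = 1  ← one
n=9: ⌈1775/191⌉−⌈1602/191⌉ = 10−9 = 1  ← one
n=10: ⌈1948/191⌉−⌈1775/191⌉ = 11−10 = 1  ← one
n=11: ⌈2121/191⌉−⌈1948/191⌉ = 12−11 = 1  ← one
positions of the first 11 ones: 0 1 3 4 5 6 7 8 9 10 11

0 1 3 4 5 6 7 8 9 10 11


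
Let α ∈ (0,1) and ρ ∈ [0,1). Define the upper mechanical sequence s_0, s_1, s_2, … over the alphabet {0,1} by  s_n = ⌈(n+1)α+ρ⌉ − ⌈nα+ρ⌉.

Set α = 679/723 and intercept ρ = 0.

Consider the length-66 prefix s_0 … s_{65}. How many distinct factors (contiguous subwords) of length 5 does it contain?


t_n = ⌈(n·679)/723⌉ for n = 0 … 66:
  n=0…9: ⌈0/723⌉=0 ⌈679/723⌉=1 ⌈1358/723⌉=2 ⌈2037/723⌉=3 ⌈2716/723⌉=4 ⌈3395/723⌉=5 ⌈4074/723⌉=6 ⌈4753/723⌉=7 ⌈5432/723⌉=8 ⌈6111/723⌉=9
  n=10…19: ⌈6790/723⌉=10 ⌈7469/723⌉=11 ⌈8148/723⌉=12 ⌈8827/723⌉=13 ⌈9506/723⌉=14 ⌈10185/723⌉=15 ⌈10864/723⌉=16 ⌈11543/723⌉=16 ⌈12222/723⌉=17 ⌈12901/723⌉=18
  n=20…29: ⌈13580/723⌉=19 ⌈14259/723⌉=20 ⌈14938/723⌉=21 ⌈15617/723⌉=22 ⌈16296/723⌉=23 ⌈16975/723⌉=24 ⌈17654/723⌉=25 ⌈18333/723⌉=26 ⌈19012/723⌉=27 ⌈19691/723⌉=28
  n=30…39: ⌈20370/723⌉=29 ⌈21049/723⌉=30 ⌈21728/723⌉=31 ⌈22407/723⌉=31 ⌈23086/723⌉=32 ⌈23765/723⌉=33 ⌈24444/723⌉=34 ⌈25123/723⌉=35 ⌈25802/723⌉=36 ⌈26481/723⌉=37
  n=40…49: ⌈27160/723⌉=38 ⌈27839/723⌉=39 ⌈28518/723⌉=40 ⌈29197/723⌉=41 ⌈29876/723⌉=42 ⌈30555/723⌉=43 ⌈31234/723⌉=44 ⌈31913/723⌉=45 ⌈32592/723⌉=46 ⌈33271/723⌉=47
  n=50…59: ⌈33950/723⌉=47 ⌈34629/723⌉=48 ⌈35308/723⌉=49 ⌈35987/723⌉=50 ⌈36666/723⌉=51 ⌈37345/723⌉=52 ⌈38024/723⌉=53 ⌈38703/723⌉=54 ⌈39382/723⌉=55 ⌈40061/723⌉=56
  n=60…66: ⌈40740/723⌉=57 ⌈41419/723⌉=58 ⌈42098/723⌉=59 ⌈42777/723⌉=60 ⌈43456/723⌉=61 ⌈44135/723⌉=62 ⌈44814/723⌉=62
s_n = t_(n+1) − t_n for n = 0 … 65 gives
prefix = 111111111111111101111111111111110111111111111111101111111111111110
slide a length-5 window over [0..4] … [61..65] (62 windows); first occurrence of each distinct factor:
  [  0..  4] 11111
  [ 12.. 16] 11110
  [ 13.. 17] 11101
  [ 14.. 18] 11011
  [ 15.. 19] 10111
  [ 16.. 20] 01111
  (the other 56 windows repeat one of these)
distinct factors: {01111, 10111, 11011, 11101, 11110, 11111}
count = 6  (Sturmian bound for length 5 is 6)

6


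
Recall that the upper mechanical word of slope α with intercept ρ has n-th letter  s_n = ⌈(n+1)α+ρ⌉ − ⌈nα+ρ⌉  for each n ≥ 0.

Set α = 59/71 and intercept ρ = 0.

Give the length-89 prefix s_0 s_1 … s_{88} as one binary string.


11111011111011111011111011111011111011111011111011111011111011111011110111110111110111110

n=0: ⌈(1·59)/71⌉ − ⌈(0·59)/71⌉ = ⌈59/71⌉ − ⌈0/71⌉ = 1 − 0 = 1
n=1: ⌈(2·59)/71⌉ − ⌈(1·59)/71⌉ = ⌈118/71⌉ − ⌈59/71⌉ = 2 − 1 = 1
n=2: ⌈(3·59)/71⌉ − ⌈(2·59)/71⌉ = ⌈177/71⌉ − ⌈118/71⌉ = 3 − 2 = 1
n=3: ⌈(4·59)/71⌉ − ⌈(3·59)/71⌉ = ⌈236/71⌉ − ⌈177/71⌉ = 4 − 3 = 1
n=4: ⌈(5·59)/71⌉ − ⌈(4·59)/71⌉ = ⌈295/71⌉ − ⌈236/71⌉ = 5 − 4 = 1
n=5: ⌈(6·59)/71⌉ − ⌈(5·59)/71⌉ = ⌈354/71⌉ − ⌈295/71⌉ = 5 − 5 = 0
n=6: ⌈(7·59)/71⌉ − ⌈(6·59)/71⌉ = ⌈413/71⌉ − ⌈354/71⌉ = 6 − 5 = 1
n=7: ⌈(8·59)/71⌉ − ⌈(7·59)/71⌉ = ⌈472/71⌉ − ⌈413/71⌉ = 7 − 6 = 1
n=8: ⌈(9·59)/71⌉ − ⌈(8·59)/71⌉ = ⌈531/71⌉ − ⌈472/71⌉ = 8 − 7 = 1
n=9: ⌈(10·59)/71⌉ − ⌈(9·59)/71⌉ = ⌈590/71⌉ − ⌈531/71⌉ = 9 − 8 = 1
n=10: ⌈(11·59)/71⌉ − ⌈(10·59)/71⌉ = ⌈649/71⌉ − ⌈590/71⌉ = 10 − 9 = 1
n=11: ⌈(12·59)/71⌉ − ⌈(11·59)/71⌉ = ⌈708/71⌉ − ⌈649/71⌉ = 10 − 10 = 0
n=12: ⌈(13·59)/71⌉ − ⌈(12·59)/71⌉ = ⌈767/71⌉ − ⌈708/71⌉ = 11 − 10 = 1
n=13: ⌈(14·59)/71⌉ − ⌈(13·59)/71⌉ = ⌈826/71⌉ − ⌈767/71⌉ = 12 − 11 = 1
n=14: ⌈(15·59)/71⌉ − ⌈(14·59)/71⌉ = ⌈885/71⌉ − ⌈826/71⌉ = 13 − 12 = 1
n=15: ⌈(16·59)/71⌉ − ⌈(15·59)/71⌉ = ⌈944/71⌉ − ⌈885/71⌉ = 14 − 13 = 1
n=16: ⌈(17·59)/71⌉ − ⌈(16·59)/71⌉ = ⌈1003/71⌉ − ⌈944/71⌉ = 15 − 14 = 1
n=17: ⌈(18·59)/71⌉ − ⌈(17·59)/71⌉ = ⌈1062/71⌉ − ⌈1003/71⌉ = 15 − 15 = 0
n=18: ⌈(19·59)/71⌉ − ⌈(18·59)/71⌉ = ⌈1121/71⌉ − ⌈1062/71⌉ = 16 − 15 = 1
n=19: ⌈(20·59)/71⌉ − ⌈(19·59)/71⌉ = ⌈1180/71⌉ − ⌈1121/71⌉ = 17 − 16 = 1
n=20: ⌈(21·59)/71⌉ − ⌈(20·59)/71⌉ = ⌈1239/71⌉ − ⌈1180/71⌉ = 18 − 17 = 1
n=21: ⌈(22·59)/71⌉ − ⌈(21·59)/71⌉ = ⌈1298/71⌉ − ⌈1239/71⌉ = 19 − 18 = 1
n=22: ⌈(23·59)/71⌉ − ⌈(22·59)/71⌉ = ⌈1357/71⌉ − ⌈1298/71⌉ = 20 − 19 = 1
n=23: ⌈(24·59)/71⌉ − ⌈(23·59)/71⌉ = ⌈1416/71⌉ − ⌈1357/71⌉ = 20 − 20 = 0
n=24: ⌈(25·59)/71⌉ − ⌈(24·59)/71⌉ = ⌈1475/71⌉ − ⌈1416/71⌉ = 21 − 20 = 1
n=25: ⌈(26·59)/71⌉ − ⌈(25·59)/71⌉ = ⌈1534/71⌉ − ⌈1475/71⌉ = 22 − 21 = 1
n=26: ⌈(27·59)/71⌉ − ⌈(26·59)/71⌉ = ⌈1593/71⌉ − ⌈1534/71⌉ = 23 − 22 = 1
n=27: ⌈(28·59)/71⌉ − ⌈(27·59)/71⌉ = ⌈1652/71⌉ − ⌈1593/71⌉ = 24 − 23 = 1
n=28: ⌈(29·59)/71⌉ − ⌈(28·59)/71⌉ = ⌈1711/71⌉ − ⌈1652/71⌉ = 25 − 24 = 1
n=29: ⌈(30·59)/71⌉ − ⌈(29·59)/71⌉ = ⌈1770/71⌉ − ⌈1711/71⌉ = 25 − 25 = 0
n=30: ⌈(31·59)/71⌉ − ⌈(30·59)/71⌉ = ⌈1829/71⌉ − ⌈1770/71⌉ = 26 − 25 = 1
n=31: ⌈(32·59)/71⌉ − ⌈(31·59)/71⌉ = ⌈1888/71⌉ − ⌈1829/71⌉ = 27 − 26 = 1
n=32: ⌈(33·59)/71⌉ − ⌈(32·59)/71⌉ = ⌈1947/71⌉ − ⌈1888/71⌉ = 28 − 27 = 1
n=33: ⌈(34·59)/71⌉ − ⌈(33·59)/71⌉ = ⌈2006/71⌉ − ⌈1947/71⌉ = 29 − 28 = 1
n=34: ⌈(35·59)/71⌉ − ⌈(34·59)/71⌉ = ⌈2065/71⌉ − ⌈2006/71⌉ = 30 − 29 = 1
n=35: ⌈(36·59)/71⌉ − ⌈(35·59)/71⌉ = ⌈2124/71⌉ − ⌈2065/71⌉ = 30 − 30 = 0
n=36: ⌈(37·59)/71⌉ − ⌈(36·59)/71⌉ = ⌈2183/71⌉ − ⌈2124/71⌉ = 31 − 30 = 1
n=37: ⌈(38·59)/71⌉ − ⌈(37·59)/71⌉ = ⌈2242/71⌉ − ⌈2183/71⌉ = 32 − 31 = 1
n=38: ⌈(39·59)/71⌉ − ⌈(38·59)/71⌉ = ⌈2301/71⌉ − ⌈2242/71⌉ = 33 − 32 = 1
n=39: ⌈(40·59)/71⌉ − ⌈(39·59)/71⌉ = ⌈2360/71⌉ − ⌈2301/71⌉ = 34 − 33 = 1
n=40: ⌈(41·59)/71⌉ − ⌈(40·59)/71⌉ = ⌈2419/71⌉ − ⌈2360/71⌉ = 35 − 34 = 1
n=41: ⌈(42·59)/71⌉ − ⌈(41·59)/71⌉ = ⌈2478/71⌉ − ⌈2419/71⌉ = 35 − 35 = 0
n=42: ⌈(43·59)/71⌉ − ⌈(42·59)/71⌉ = ⌈2537/71⌉ − ⌈2478/71⌉ = 36 − 35 = 1
n=43: ⌈(44·59)/71⌉ − ⌈(43·59)/71⌉ = ⌈2596/71⌉ − ⌈2537/71⌉ = 37 − 36 = 1
n=44: ⌈(45·59)/71⌉ − ⌈(44·59)/71⌉ = ⌈2655/71⌉ − ⌈2596/71⌉ = 38 − 37 = 1
n=45: ⌈(46·59)/71⌉ − ⌈(45·59)/71⌉ = ⌈2714/71⌉ − ⌈2655/71⌉ = 39 − 38 = 1
n=46: ⌈(47·59)/71⌉ − ⌈(46·59)/71⌉ = ⌈2773/71⌉ − ⌈2714/71⌉ = 40 − 39 = 1
n=47: ⌈(48·59)/71⌉ − ⌈(47·59)/71⌉ = ⌈2832/71⌉ − ⌈2773/71⌉ = 40 − 40 = 0
n=48: ⌈(49·59)/71⌉ − ⌈(48·59)/71⌉ = ⌈2891/71⌉ − ⌈2832/71⌉ = 41 − 40 = 1
n=49: ⌈(50·59)/71⌉ − ⌈(49·59)/71⌉ = ⌈2950/71⌉ − ⌈2891/71⌉ = 42 − 41 = 1
n=50: ⌈(51·59)/71⌉ − ⌈(50·59)/71⌉ = ⌈3009/71⌉ − ⌈2950/71⌉ = 43 − 42 = 1
n=51: ⌈(52·59)/71⌉ − ⌈(51·59)/71⌉ = ⌈3068/71⌉ − ⌈3009/71⌉ = 44 − 43 = 1
n=52: ⌈(53·59)/71⌉ − ⌈(52·59)/71⌉ = ⌈3127/71⌉ − ⌈3068/71⌉ = 45 − 44 = 1
n=53: ⌈(54·59)/71⌉ − ⌈(53·59)/71⌉ = ⌈3186/71⌉ − ⌈3127/71⌉ = 45 − 45 = 0
n=54: ⌈(55·59)/71⌉ − ⌈(54·59)/71⌉ = ⌈3245/71⌉ − ⌈3186/71⌉ = 46 − 45 = 1
n=55: ⌈(56·59)/71⌉ − ⌈(55·59)/71⌉ = ⌈3304/71⌉ − ⌈3245/71⌉ = 47 − 46 = 1
n=56: ⌈(57·59)/71⌉ − ⌈(56·59)/71⌉ = ⌈3363/71⌉ − ⌈3304/71⌉ = 48 − 47 = 1
n=57: ⌈(58·59)/71⌉ − ⌈(57·59)/71⌉ = ⌈3422/71⌉ − ⌈3363/71⌉ = 49 − 48 = 1
n=58: ⌈(59·59)/71⌉ − ⌈(58·59)/71⌉ = ⌈3481/71⌉ − ⌈3422/71⌉ = 50 − 49 = 1
n=59: ⌈(60·59)/71⌉ − ⌈(59·59)/71⌉ = ⌈3540/71⌉ − ⌈3481/71⌉ = 50 − 50 = 0
n=60: ⌈(61·59)/71⌉ − ⌈(60·59)/71⌉ = ⌈3599/71⌉ − ⌈3540/71⌉ = 51 − 50 = 1
n=61: ⌈(62·59)/71⌉ − ⌈(61·59)/71⌉ = ⌈3658/71⌉ − ⌈3599/71⌉ = 52 − 51 = 1
n=62: ⌈(63·59)/71⌉ − ⌈(62·59)/71⌉ = ⌈3717/71⌉ − ⌈3658/71⌉ = 53 − 52 = 1
n=63: ⌈(64·59)/71⌉ − ⌈(63·59)/71⌉ = ⌈3776/71⌉ − ⌈3717/71⌉ = 54 − 53 = 1
n=64: ⌈(65·59)/71⌉ − ⌈(64·59)/71⌉ = ⌈3835/71⌉ − ⌈3776/71⌉ = 55 − 54 = 1
n=65: ⌈(66·59)/71⌉ − ⌈(65·59)/71⌉ = ⌈3894/71⌉ − ⌈3835/71⌉ = 55 − 55 = 0
n=66: ⌈(67·59)/71⌉ − ⌈(66·59)/71⌉ = ⌈3953/71⌉ − ⌈3894/71⌉ = 56 − 55 = 1
n=67: ⌈(68·59)/71⌉ − ⌈(67·59)/71⌉ = ⌈4012/71⌉ − ⌈3953/71⌉ = 57 − 56 = 1
n=68: ⌈(69·59)/71⌉ − ⌈(68·59)/71⌉ = ⌈4071/71⌉ − ⌈4012/71⌉ = 58 − 57 = 1
n=69: ⌈(70·59)/71⌉ − ⌈(69·59)/71⌉ = ⌈4130/71⌉ − ⌈4071/71⌉ = 59 − 58 = 1
n=70: ⌈(71·59)/71⌉ − ⌈(70·59)/71⌉ = ⌈4189/71⌉ − ⌈4130/71⌉ = 59 − 59 = 0
n=71: ⌈(72·59)/71⌉ − ⌈(71·59)/71⌉ = ⌈4248/71⌉ − ⌈4189/71⌉ = 60 − 59 = 1
n=72: ⌈(73·59)/71⌉ − ⌈(72·59)/71⌉ = ⌈4307/71⌉ − ⌈4248/71⌉ = 61 − 60 = 1
n=73: ⌈(74·59)/71⌉ − ⌈(73·59)/71⌉ = ⌈4366/71⌉ − ⌈4307/71⌉ = 62 − 61 = 1
n=74: ⌈(75·59)/71⌉ − ⌈(74·59)/71⌉ = ⌈4425/71⌉ − ⌈4366/71⌉ = 63 − 62 = 1
n=75: ⌈(76·59)/71⌉ − ⌈(75·59)/71⌉ = ⌈4484/71⌉ − ⌈4425/71⌉ = 64 − 63 = 1
n=76: ⌈(77·59)/71⌉ − ⌈(76·59)/71⌉ = ⌈4543/71⌉ − ⌈4484/71⌉ = 64 − 64 = 0
n=77: ⌈(78·59)/71⌉ − ⌈(77·59)/71⌉ = ⌈4602/71⌉ − ⌈4543/71⌉ = 65 − 64 = 1
n=78: ⌈(79·59)/71⌉ − ⌈(78·59)/71⌉ = ⌈4661/71⌉ − ⌈4602/71⌉ = 66 − 65 = 1
n=79: ⌈(80·59)/71⌉ − ⌈(79·59)/71⌉ = ⌈4720/71⌉ − ⌈4661/71⌉ = 67 − 66 = 1
n=80: ⌈(81·59)/71⌉ − ⌈(80·59)/71⌉ = ⌈4779/71⌉ − ⌈4720/71⌉ = 68 − 67 = 1
n=81: ⌈(82·59)/71⌉ − ⌈(81·59)/71⌉ = ⌈4838/71⌉ − ⌈4779/71⌉ = 69 − 68 = 1
n=82: ⌈(83·59)/71⌉ − ⌈(82·59)/71⌉ = ⌈4897/71⌉ − ⌈4838/71⌉ = 69 − 69 = 0
n=83: ⌈(84·59)/71⌉ − ⌈(83·59)/71⌉ = ⌈4956/71⌉ − ⌈4897/71⌉ = 70 − 69 = 1
n=84: ⌈(85·59)/71⌉ − ⌈(84·59)/71⌉ = ⌈5015/71⌉ − ⌈4956/71⌉ = 71 − 70 = 1
n=85: ⌈(86·59)/71⌉ − ⌈(85·59)/71⌉ = ⌈5074/71⌉ − ⌈5015/71⌉ = 72 − 71 = 1
n=86: ⌈(87·59)/71⌉ − ⌈(86·59)/71⌉ = ⌈5133/71⌉ − ⌈5074/71⌉ = 73 − 72 = 1
n=87: ⌈(88·59)/71⌉ − ⌈(87·59)/71⌉ = ⌈5192/71⌉ − ⌈5133/71⌉ = 74 − 73 = 1
n=88: ⌈(89·59)/71⌉ − ⌈(88·59)/71⌉ = ⌈5251/71⌉ − ⌈5192/71⌉ = 74 − 74 = 0
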